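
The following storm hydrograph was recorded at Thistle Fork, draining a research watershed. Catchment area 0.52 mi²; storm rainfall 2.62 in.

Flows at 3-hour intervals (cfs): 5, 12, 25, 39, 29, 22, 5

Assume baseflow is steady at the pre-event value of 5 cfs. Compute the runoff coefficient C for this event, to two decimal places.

C ≈ 0.35

ΣQ_DR = 102.0 cfs; V = ΣQ_DR·Δt = 1.102 × 10^6 ft³.
Runoff depth d = V / A = 0.9119 in.
C = d / P = 0.9119 / 2.62 = 0.35.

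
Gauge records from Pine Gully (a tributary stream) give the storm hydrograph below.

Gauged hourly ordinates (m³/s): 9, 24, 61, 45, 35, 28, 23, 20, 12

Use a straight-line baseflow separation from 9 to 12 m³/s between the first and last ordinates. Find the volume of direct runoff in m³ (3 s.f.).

V ≈ 5.85 × 10^5 m³

Direct-runoff ordinates (Q − Q_b): 0.00, 14.62, 51.25, 34.88, 24.50, 17.12, 11.75, 8.38, 0.00 m³/s.
ΣQ_DR = 162.5 m³/s.
With Δt = 1 h = 3600 s, V = ΣQ_DR · Δt = 162.5 × 3600 = 5.85 × 10^5 m³.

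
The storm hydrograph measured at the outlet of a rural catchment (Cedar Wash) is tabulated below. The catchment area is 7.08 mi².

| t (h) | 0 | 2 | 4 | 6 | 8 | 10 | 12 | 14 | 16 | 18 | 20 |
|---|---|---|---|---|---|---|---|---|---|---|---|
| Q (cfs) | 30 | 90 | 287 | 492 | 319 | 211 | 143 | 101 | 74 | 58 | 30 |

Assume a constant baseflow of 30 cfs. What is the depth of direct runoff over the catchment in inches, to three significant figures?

d ≈ 0.659 in

Direct runoff: 0.0, 60.0, 257.0, 462.0, 289.0, 181.0, 113.0, 71.0, 44.0, 28.0, 0.0 cfs; ΣQ_DR = 1505 cfs.
V = ΣQ_DR · Δt = 1505 × 7200 s = 1.084 × 10^7 ft³.
Over A = 7.08 mi², depth = V / A = 0.659 in.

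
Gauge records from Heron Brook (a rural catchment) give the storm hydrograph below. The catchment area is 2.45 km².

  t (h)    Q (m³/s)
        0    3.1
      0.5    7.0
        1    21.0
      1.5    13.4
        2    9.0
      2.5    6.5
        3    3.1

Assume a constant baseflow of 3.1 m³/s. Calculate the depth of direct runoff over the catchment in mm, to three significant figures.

Direct runoff: 0.0, 3.9, 17.9, 10.3, 5.9, 3.4, 0.0 m³/s; ΣQ_DR = 41.40 m³/s.
V = ΣQ_DR · Δt = 41.40 × 1800 s = 74520 m³.
Over A = 2.45 km², depth = V / A = 30.4 mm.

d ≈ 30.4 mm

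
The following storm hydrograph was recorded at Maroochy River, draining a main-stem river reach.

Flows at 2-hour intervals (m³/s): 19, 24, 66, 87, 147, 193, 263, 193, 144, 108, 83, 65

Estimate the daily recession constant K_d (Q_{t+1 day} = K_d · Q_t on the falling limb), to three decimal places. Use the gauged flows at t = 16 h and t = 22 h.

Between t = 16 h and t = 22 h the flow falls from 144 to 65 m³/s over 3×2 h = 6 h.
Per-interval ratio K = (65/144)^(1/3) = 0.7671; K_d = K^(24/2) = 0.042.

K_d ≈ 0.042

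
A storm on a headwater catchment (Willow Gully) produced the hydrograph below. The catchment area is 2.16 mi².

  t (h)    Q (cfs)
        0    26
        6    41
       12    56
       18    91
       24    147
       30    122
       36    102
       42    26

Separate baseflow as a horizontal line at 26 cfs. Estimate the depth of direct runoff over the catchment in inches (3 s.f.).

d ≈ 1.73 in

Direct runoff: 0.0, 15.0, 30.0, 65.0, 121.0, 96.0, 76.0, 0.0 cfs; ΣQ_DR = 403.0 cfs.
V = ΣQ_DR · Δt = 403.0 × 21600 s = 8.705 × 10^6 ft³.
Over A = 2.16 mi², depth = V / A = 1.73 in.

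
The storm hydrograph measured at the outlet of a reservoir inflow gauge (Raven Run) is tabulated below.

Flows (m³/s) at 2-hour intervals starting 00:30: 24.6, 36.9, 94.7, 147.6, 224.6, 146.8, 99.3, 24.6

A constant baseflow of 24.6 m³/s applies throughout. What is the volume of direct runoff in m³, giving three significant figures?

Direct-runoff ordinates (Q − Q_b): 0.0, 12.3, 70.1, 123.0, 200.0, 122.2, 74.7, 0.0 m³/s.
ΣQ_DR = 602.3 m³/s.
With Δt = 2 h = 7200 s, V = ΣQ_DR · Δt = 602.3 × 7200 = 4.34 × 10^6 m³.

V ≈ 4.34 × 10^6 m³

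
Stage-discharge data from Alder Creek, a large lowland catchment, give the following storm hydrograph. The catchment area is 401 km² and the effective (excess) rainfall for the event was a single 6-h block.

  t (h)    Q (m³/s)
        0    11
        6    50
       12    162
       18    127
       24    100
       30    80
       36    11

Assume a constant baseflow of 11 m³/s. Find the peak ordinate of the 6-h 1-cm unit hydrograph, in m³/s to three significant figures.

U_p ≈ 60.4 m³/s

Direct runoff: 0.0, 39.0, 151.0, 116.0, 89.0, 69.0, 0.0 m³/s; ΣQ_DR = 464.0 m³/s, peak = 151.0 m³/s.
Runoff depth d = ΣQ_DR·Δt / A = 464.0 × 21600 / (401 km²) = 24.99 mm.
The 1-cm UH is the DRH scaled by (10 mm)/d, so U_p = 151.0 × 10/24.99 = 60.4 m³/s.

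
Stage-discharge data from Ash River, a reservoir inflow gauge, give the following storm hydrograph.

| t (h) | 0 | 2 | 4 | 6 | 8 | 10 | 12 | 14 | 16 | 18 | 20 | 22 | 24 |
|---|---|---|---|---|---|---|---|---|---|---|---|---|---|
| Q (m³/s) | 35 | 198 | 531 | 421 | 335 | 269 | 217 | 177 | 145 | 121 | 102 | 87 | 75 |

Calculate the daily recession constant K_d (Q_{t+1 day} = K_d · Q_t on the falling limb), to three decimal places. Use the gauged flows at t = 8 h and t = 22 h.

K_d ≈ 0.099

Between t = 8 h and t = 22 h the flow falls from 335 to 87 m³/s over 7×2 h = 14 h.
Per-interval ratio K = (87/335)^(1/7) = 0.8248; K_d = K^(24/2) = 0.099.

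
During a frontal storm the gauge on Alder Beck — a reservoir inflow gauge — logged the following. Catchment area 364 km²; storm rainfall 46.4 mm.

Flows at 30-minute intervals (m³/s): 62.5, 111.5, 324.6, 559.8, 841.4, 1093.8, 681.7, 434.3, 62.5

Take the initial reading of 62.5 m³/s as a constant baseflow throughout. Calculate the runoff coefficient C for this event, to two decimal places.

C ≈ 0.38

ΣQ_DR = 3610 m³/s; V = ΣQ_DR·Δt = 6.497 × 10^6 m³.
Runoff depth d = V / A = 17.85 mm.
C = d / P = 17.85 / 46.4 = 0.38.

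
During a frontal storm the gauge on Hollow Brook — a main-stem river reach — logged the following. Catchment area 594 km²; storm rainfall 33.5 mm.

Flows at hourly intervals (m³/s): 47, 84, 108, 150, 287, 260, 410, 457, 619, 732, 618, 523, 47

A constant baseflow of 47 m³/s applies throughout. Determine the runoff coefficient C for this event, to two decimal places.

C ≈ 0.67

ΣQ_DR = 3731 m³/s; V = ΣQ_DR·Δt = 1.343 × 10^7 m³.
Runoff depth d = V / A = 22.61 mm.
C = d / P = 22.61 / 33.5 = 0.67.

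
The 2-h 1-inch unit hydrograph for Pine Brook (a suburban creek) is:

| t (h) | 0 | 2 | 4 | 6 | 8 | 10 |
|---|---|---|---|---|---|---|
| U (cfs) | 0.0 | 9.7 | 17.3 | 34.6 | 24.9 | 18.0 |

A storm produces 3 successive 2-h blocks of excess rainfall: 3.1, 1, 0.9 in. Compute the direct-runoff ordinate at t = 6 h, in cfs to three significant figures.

Q ≈ 133 cfs

By discrete convolution, Q_j = Σ (P_i / 1 in) · U_{j−i}.
At t = 6 h (j=3): Q = (3.1/1)·34.6 + (1/1)·17.3 + (0.9/1)·9.7 = 133 cfs.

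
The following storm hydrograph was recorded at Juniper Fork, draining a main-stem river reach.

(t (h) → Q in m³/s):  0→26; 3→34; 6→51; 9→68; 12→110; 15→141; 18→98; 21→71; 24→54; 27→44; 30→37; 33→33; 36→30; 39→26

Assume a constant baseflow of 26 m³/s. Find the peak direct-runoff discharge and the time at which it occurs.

Q_p = 115.0 m³/s at t = 15 h

Subtracting baseflow gives direct-runoff ordinates: 0.0, 8.0, 25.0, 42.0, 84.0, 115.0, 72.0, 45.0, 28.0, 18.0, 11.0, 7.0, 4.0, 0.0 m³/s.
The maximum is 115.0 m³/s, occurring at the reading for t = 15 h.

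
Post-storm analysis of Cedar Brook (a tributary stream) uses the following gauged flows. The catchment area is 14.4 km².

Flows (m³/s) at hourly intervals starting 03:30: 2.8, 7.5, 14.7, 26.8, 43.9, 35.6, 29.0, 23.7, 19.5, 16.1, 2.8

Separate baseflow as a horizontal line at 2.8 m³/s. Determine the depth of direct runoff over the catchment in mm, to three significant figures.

Direct runoff: 0.0, 4.7, 11.9, 24.0, 41.1, 32.8, 26.2, 20.9, 16.7, 13.3, 0.0 m³/s; ΣQ_DR = 191.6 m³/s.
V = ΣQ_DR · Δt = 191.6 × 3600 s = 6.898 × 10^5 m³.
Over A = 14.4 km², depth = V / A = 47.9 mm.

d ≈ 47.9 mm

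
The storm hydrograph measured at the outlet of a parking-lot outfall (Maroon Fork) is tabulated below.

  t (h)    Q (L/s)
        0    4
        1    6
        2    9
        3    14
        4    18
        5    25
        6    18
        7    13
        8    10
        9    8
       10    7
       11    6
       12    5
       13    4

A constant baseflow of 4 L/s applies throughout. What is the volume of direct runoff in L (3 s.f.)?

Direct-runoff ordinates (Q − Q_b): 0.0, 2.0, 5.0, 10.0, 14.0, 21.0, 14.0, 9.0, 6.0, 4.0, 3.0, 2.0, 1.0, 0.0 L/s.
ΣQ_DR = 91.00 L/s.
With Δt = 1 h = 3600 s, V = ΣQ_DR · Δt = 91.00 × 3600 = 3.28 × 10^5 L.

V ≈ 3.28 × 10^5 L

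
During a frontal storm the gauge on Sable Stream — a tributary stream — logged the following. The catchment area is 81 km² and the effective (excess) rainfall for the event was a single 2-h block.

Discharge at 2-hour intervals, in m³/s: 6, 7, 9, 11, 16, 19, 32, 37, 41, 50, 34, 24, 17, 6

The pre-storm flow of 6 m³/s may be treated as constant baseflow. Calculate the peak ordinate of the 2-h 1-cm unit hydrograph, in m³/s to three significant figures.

U_p ≈ 22.0 m³/s

Direct runoff: 0.0, 1.0, 3.0, 5.0, 10.0, 13.0, 26.0, 31.0, 35.0, 44.0, 28.0, 18.0, 11.0, 0.0 m³/s; ΣQ_DR = 225.0 m³/s, peak = 44.0 m³/s.
Runoff depth d = ΣQ_DR·Δt / A = 225.0 × 7200 / (81 km²) = 20.00 mm.
The 1-cm UH is the DRH scaled by (10 mm)/d, so U_p = 44.0 × 10/20.00 = 22.0 m³/s.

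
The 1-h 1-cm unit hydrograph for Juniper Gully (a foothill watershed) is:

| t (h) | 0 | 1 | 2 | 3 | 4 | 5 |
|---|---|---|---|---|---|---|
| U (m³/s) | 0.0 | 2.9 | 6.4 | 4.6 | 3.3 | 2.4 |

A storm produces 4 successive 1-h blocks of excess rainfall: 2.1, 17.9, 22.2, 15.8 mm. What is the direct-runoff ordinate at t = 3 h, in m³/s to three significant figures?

Q ≈ 18.9 m³/s

By discrete convolution, Q_j = Σ (P_i / 10 mm) · U_{j−i}.
At t = 3 h (j=3): Q = (2.1/10)·4.6 + (17.9/10)·6.4 + (22.2/10)·2.9 + (15.8/10)·0.0 = 18.9 m³/s.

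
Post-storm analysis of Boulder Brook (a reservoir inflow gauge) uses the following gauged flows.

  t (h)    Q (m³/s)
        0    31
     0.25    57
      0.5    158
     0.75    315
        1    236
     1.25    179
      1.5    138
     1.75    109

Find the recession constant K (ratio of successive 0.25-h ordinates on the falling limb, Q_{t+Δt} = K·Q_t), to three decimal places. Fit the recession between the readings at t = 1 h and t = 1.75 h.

K ≈ 0.773

Using the recession-limb readings at t = 1 h and t = 1.75 h: Q falls from 236 to 109 m³/s over 3 intervals.
K = (Q₂/Q₁)^(1/3) = (109/236)^(1/3) = 0.773.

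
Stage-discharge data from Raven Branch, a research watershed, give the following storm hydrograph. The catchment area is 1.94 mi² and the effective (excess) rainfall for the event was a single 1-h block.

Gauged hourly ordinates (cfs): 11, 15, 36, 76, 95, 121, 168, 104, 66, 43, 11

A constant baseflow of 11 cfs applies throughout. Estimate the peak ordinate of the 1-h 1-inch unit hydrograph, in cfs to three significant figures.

U_p ≈ 314 cfs

Direct runoff: 0.0, 4.0, 25.0, 65.0, 84.0, 110.0, 157.0, 93.0, 55.0, 32.0, 0.0 cfs; ΣQ_DR = 625.0 cfs, peak = 157.0 cfs.
Runoff depth d = ΣQ_DR·Δt / A = 625.0 × 3600 / (1.94 mi²) = 0.4992 in.
The 1-inch UH is the DRH scaled by (1 in)/d, so U_p = 157.0 × 1/0.4992 = 314 cfs.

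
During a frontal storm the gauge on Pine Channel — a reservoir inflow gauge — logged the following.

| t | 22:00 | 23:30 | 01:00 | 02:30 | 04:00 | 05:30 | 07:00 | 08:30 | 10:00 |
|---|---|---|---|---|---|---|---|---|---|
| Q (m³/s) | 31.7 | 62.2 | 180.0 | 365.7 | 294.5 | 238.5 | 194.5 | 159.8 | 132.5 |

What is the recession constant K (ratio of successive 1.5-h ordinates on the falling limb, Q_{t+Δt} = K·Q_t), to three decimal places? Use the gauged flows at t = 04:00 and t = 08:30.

Using the recession-limb readings at t = 04:00 and t = 08:30: Q falls from 294.5 to 159.8 m³/s over 3 intervals.
K = (Q₂/Q₁)^(1/3) = (159.8/294.5)^(1/3) = 0.816.

K ≈ 0.816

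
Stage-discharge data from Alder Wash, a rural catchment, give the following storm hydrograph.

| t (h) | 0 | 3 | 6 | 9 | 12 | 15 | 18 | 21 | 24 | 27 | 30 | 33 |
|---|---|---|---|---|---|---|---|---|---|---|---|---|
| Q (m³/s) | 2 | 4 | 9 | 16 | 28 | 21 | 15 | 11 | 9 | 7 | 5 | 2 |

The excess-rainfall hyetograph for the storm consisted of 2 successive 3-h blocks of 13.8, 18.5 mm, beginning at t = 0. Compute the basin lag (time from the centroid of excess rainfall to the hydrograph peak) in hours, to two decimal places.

Centroid of excess rainfall: t_c = Σ P_i·t̄_i / ΣP_i = 3.2183 h (block centres at 1.5, 4.5 h).
Hydrograph peak occurs at t = 12 h, so basin lag t_L = 12 − 3.2183 = 8.78 h.

t_L ≈ 8.78 h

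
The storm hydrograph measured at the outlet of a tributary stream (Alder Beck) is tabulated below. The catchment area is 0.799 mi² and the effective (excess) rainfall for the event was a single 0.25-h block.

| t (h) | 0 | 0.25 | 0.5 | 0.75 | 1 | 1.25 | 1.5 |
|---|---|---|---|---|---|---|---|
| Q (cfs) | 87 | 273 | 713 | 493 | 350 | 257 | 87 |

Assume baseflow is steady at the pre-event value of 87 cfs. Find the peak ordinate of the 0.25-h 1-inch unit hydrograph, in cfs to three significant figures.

Direct runoff: 0.0, 186.0, 626.0, 406.0, 263.0, 170.0, 0.0 cfs; ΣQ_DR = 1651 cfs, peak = 626.0 cfs.
Runoff depth d = ΣQ_DR·Δt / A = 1651 × 900 / (0.799 mi²) = 0.8005 in.
The 1-inch UH is the DRH scaled by (1 in)/d, so U_p = 626.0 × 1/0.8005 = 782 cfs.

U_p ≈ 782 cfs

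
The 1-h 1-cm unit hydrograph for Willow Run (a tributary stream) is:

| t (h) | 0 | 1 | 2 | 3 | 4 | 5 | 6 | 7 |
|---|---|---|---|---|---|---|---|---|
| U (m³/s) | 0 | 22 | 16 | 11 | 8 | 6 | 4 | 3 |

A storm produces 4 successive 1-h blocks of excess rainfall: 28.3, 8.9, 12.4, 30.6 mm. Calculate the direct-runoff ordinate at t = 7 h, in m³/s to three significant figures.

By discrete convolution, Q_j = Σ (P_i / 10 mm) · U_{j−i}.
At t = 7 h (j=7): Q = (28.3/10)·3 + (8.9/10)·4 + (12.4/10)·6 + (30.6/10)·8 = 44.0 m³/s.

Q ≈ 44.0 m³/s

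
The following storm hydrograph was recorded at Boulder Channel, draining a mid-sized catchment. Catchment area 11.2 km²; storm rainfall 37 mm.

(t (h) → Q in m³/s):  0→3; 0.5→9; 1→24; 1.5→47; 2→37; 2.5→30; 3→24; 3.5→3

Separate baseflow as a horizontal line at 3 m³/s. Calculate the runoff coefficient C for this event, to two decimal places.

C ≈ 0.66

ΣQ_DR = 153.0 m³/s; V = ΣQ_DR·Δt = 2.754 × 10^5 m³.
Runoff depth d = V / A = 24.59 mm.
C = d / P = 24.59 / 37 = 0.66.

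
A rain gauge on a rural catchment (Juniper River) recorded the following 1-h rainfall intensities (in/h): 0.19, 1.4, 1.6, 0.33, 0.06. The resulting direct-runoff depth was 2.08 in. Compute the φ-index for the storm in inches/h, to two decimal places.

φ ≈ 0.46 in/h

Only the 2 blocks with intensity above φ contribute runoff: 1.4, 1.6 in/h.
Σ(I−φ)·Δt = d  ⇒  (1.4+1.6 − 2φ)·1 = 2.08
φ = (3.000 − 2.08/1) / 2 = 0.46 in/h.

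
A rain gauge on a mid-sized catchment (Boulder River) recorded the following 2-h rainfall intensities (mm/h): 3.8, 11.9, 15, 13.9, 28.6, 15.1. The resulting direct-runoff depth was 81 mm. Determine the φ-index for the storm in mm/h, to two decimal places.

φ ≈ 8.80 mm/h

Only the 5 blocks with intensity above φ contribute runoff: 11.9, 15, 13.9, 28.6, 15.1 mm/h.
Σ(I−φ)·Δt = d  ⇒  (11.9+15+13.9+28.6+15.1 − 5φ)·2 = 81
φ = (84.50 − 81/2) / 5 = 8.80 mm/h.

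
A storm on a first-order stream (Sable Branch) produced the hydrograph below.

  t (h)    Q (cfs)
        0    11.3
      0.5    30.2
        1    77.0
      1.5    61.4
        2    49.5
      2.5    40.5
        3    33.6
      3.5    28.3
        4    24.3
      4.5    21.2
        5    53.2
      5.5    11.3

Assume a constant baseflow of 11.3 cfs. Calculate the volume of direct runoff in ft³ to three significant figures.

V ≈ 5.51 × 10^5 ft³

Direct-runoff ordinates (Q − Q_b): 0.0, 18.9, 65.7, 50.1, 38.2, 29.2, 22.3, 17.0, 13.0, 9.9, 41.9, 0.0 cfs.
ΣQ_DR = 306.2 cfs.
With Δt = 0.5 h = 1800 s, V = ΣQ_DR · Δt = 306.2 × 1800 = 5.51 × 10^5 ft³.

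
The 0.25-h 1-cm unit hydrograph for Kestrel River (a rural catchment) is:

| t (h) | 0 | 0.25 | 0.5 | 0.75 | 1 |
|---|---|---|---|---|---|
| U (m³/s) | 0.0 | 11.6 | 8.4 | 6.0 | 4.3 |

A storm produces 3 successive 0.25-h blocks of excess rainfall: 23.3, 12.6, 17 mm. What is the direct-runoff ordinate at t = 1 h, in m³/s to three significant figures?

Q ≈ 31.9 m³/s

By discrete convolution, Q_j = Σ (P_i / 10 mm) · U_{j−i}.
At t = 1 h (j=4): Q = (23.3/10)·4.3 + (12.6/10)·6.0 + (17/10)·8.4 = 31.9 m³/s.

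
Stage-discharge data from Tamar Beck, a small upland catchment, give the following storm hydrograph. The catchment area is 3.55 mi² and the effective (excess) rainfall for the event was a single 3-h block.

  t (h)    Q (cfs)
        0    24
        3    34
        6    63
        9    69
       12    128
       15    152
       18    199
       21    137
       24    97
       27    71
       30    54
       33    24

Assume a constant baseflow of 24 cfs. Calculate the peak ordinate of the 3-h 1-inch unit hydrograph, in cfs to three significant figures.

U_p ≈ 175 cfs

Direct runoff: 0.0, 10.0, 39.0, 45.0, 104.0, 128.0, 175.0, 113.0, 73.0, 47.0, 30.0, 0.0 cfs; ΣQ_DR = 764.0 cfs, peak = 175.0 cfs.
Runoff depth d = ΣQ_DR·Δt / A = 764.0 × 10800 / (3.55 mi²) = 1.000 in.
The 1-inch UH is the DRH scaled by (1 in)/d, so U_p = 175.0 × 1/1.000 = 175 cfs.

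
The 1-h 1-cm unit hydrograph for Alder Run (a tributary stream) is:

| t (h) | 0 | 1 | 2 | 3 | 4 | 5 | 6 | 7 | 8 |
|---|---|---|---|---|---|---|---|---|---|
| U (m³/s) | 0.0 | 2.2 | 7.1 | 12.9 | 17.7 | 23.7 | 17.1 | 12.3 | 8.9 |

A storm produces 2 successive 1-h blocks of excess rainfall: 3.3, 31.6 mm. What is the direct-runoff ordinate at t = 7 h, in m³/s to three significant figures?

By discrete convolution, Q_j = Σ (P_i / 10 mm) · U_{j−i}.
At t = 7 h (j=7): Q = (3.3/10)·12.3 + (31.6/10)·17.1 = 58.1 m³/s.

Q ≈ 58.1 m³/s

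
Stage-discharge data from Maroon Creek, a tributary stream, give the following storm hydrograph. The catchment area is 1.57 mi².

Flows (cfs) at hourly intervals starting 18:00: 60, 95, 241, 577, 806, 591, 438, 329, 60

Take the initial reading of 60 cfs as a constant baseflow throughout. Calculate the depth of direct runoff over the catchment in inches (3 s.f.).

d ≈ 2.62 in

Direct runoff: 0.0, 35.0, 181.0, 517.0, 746.0, 531.0, 378.0, 269.0, 0.0 cfs; ΣQ_DR = 2657 cfs.
V = ΣQ_DR · Δt = 2657 × 3600 s = 9.565 × 10^6 ft³.
Over A = 1.57 mi², depth = V / A = 2.62 in.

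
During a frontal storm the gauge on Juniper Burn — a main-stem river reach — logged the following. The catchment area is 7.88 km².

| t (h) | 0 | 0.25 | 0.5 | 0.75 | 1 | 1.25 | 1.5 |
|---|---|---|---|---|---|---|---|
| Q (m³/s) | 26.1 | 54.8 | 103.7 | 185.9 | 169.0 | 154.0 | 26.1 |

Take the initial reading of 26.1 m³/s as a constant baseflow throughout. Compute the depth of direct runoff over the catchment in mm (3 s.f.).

d ≈ 61.3 mm

Direct runoff: 0.0, 28.7, 77.6, 159.8, 142.9, 127.9, 0.0 m³/s; ΣQ_DR = 536.9 m³/s.
V = ΣQ_DR · Δt = 536.9 × 900 s = 4.832 × 10^5 m³.
Over A = 7.88 km², depth = V / A = 61.3 mm.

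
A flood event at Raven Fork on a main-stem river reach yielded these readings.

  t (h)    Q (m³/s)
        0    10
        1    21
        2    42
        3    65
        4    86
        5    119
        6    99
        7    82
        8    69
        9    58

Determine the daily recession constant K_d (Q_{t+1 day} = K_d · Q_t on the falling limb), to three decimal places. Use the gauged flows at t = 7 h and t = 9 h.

K_d ≈ 0.016

Between t = 7 h and t = 9 h the flow falls from 82 to 58 m³/s over 2×1 h = 2 h.
Per-interval ratio K = (58/82)^(1/2) = 0.8410; K_d = K^(24/1) = 0.016.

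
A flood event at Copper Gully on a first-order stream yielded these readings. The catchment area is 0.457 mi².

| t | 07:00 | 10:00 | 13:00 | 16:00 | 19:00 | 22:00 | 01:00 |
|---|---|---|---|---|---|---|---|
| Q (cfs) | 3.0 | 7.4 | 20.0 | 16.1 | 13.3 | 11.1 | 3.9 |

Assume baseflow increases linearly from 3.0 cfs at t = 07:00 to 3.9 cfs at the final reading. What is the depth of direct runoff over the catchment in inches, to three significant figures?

Direct runoff: 0.00, 4.25, 16.70, 12.65, 9.70, 7.35, 0.00 cfs; ΣQ_DR = 50.65 cfs.
V = ΣQ_DR · Δt = 50.65 × 10800 s = 5.470 × 10^5 ft³.
Over A = 0.457 mi², depth = V / A = 0.515 in.

d ≈ 0.515 in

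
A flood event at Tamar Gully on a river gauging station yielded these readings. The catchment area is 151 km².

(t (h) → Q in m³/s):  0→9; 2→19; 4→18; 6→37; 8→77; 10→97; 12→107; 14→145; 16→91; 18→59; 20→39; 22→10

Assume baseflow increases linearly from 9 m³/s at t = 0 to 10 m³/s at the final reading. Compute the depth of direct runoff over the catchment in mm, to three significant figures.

Direct runoff: 0.00, 9.91, 8.82, 27.73, 67.64, 87.55, 97.45, 135.36, 81.27, 49.18, 29.09, 0.00 m³/s; ΣQ_DR = 594.0 m³/s.
V = ΣQ_DR · Δt = 594.0 × 7200 s = 4.277 × 10^6 m³.
Over A = 151 km², depth = V / A = 28.3 mm.

d ≈ 28.3 mm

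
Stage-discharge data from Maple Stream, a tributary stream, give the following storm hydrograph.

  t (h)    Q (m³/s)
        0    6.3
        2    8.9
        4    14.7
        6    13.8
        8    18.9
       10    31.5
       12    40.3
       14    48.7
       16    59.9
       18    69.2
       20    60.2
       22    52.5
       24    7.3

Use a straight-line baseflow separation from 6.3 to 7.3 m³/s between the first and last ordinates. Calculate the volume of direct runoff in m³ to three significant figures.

Direct-runoff ordinates (Q − Q_b): 0.00, 2.52, 8.23, 7.25, 12.27, 24.78, 33.50, 41.82, 52.93, 62.15, 53.07, 45.28, 0.00 m³/s.
ΣQ_DR = 343.8 m³/s.
With Δt = 2 h = 7200 s, V = ΣQ_DR · Δt = 343.8 × 7200 = 2.48 × 10^6 m³.

V ≈ 2.48 × 10^6 m³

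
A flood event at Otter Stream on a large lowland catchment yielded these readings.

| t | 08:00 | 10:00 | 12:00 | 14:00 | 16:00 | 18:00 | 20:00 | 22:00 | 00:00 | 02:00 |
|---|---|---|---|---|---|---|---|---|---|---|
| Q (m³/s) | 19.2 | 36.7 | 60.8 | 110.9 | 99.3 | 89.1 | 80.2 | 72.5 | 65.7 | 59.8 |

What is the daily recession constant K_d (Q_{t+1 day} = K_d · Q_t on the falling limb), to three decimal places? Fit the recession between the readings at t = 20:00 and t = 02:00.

K_d ≈ 0.309

Between t = 20:00 and t = 02:00 the flow falls from 80.2 to 59.8 m³/s over 3×2 h = 6 h.
Per-interval ratio K = (59.8/80.2)^(1/3) = 0.9068; K_d = K^(24/2) = 0.309.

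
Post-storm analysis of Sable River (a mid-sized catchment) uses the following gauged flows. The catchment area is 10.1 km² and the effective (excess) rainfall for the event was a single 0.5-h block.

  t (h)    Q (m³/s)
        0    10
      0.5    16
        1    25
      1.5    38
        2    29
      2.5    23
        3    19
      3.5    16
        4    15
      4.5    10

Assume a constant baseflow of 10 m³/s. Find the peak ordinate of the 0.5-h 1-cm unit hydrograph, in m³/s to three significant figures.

Direct runoff: 0.0, 6.0, 15.0, 28.0, 19.0, 13.0, 9.0, 6.0, 5.0, 0.0 m³/s; ΣQ_DR = 101.0 m³/s, peak = 28.0 m³/s.
Runoff depth d = ΣQ_DR·Δt / A = 101.0 × 1800 / (10.1 km²) = 18.00 mm.
The 1-cm UH is the DRH scaled by (10 mm)/d, so U_p = 28.0 × 10/18.00 = 15.6 m³/s.

U_p ≈ 15.6 m³/s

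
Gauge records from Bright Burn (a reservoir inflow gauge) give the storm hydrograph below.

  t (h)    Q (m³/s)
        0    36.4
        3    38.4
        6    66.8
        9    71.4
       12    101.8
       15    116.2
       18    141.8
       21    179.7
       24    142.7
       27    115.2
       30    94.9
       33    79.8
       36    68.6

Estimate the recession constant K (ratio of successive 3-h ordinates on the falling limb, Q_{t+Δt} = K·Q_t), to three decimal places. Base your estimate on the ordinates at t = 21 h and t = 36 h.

K ≈ 0.825

Using the recession-limb readings at t = 21 h and t = 36 h: Q falls from 179.7 to 68.6 m³/s over 5 intervals.
K = (Q₂/Q₁)^(1/5) = (68.6/179.7)^(1/5) = 0.825.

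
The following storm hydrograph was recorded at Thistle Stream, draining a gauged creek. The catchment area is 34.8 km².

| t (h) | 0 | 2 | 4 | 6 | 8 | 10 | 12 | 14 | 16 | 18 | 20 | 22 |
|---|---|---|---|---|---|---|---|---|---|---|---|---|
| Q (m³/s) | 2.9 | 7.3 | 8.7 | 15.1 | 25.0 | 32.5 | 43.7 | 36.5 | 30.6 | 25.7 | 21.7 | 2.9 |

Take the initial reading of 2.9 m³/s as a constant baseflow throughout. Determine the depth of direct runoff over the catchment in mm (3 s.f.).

d ≈ 45.1 mm

Direct runoff: 0.0, 4.4, 5.8, 12.2, 22.1, 29.6, 40.8, 33.6, 27.7, 22.8, 18.8, 0.0 m³/s; ΣQ_DR = 217.8 m³/s.
V = ΣQ_DR · Δt = 217.8 × 7200 s = 1.568 × 10^6 m³.
Over A = 34.8 km², depth = V / A = 45.1 mm.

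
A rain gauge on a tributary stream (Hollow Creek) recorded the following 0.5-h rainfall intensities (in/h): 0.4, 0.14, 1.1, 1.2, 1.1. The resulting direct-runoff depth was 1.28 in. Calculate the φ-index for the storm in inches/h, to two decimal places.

Only the 4 blocks with intensity above φ contribute runoff: 0.4, 1.1, 1.2, 1.1 in/h.
Σ(I−φ)·Δt = d  ⇒  (0.4+1.1+1.2+1.1 − 4φ)·0.5 = 1.28
φ = (3.800 − 1.28/0.5) / 4 = 0.31 in/h.

φ ≈ 0.31 in/h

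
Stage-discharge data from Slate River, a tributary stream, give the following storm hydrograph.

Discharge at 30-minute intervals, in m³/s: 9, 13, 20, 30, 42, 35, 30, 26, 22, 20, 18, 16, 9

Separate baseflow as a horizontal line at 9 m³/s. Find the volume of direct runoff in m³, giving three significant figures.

Direct-runoff ordinates (Q − Q_b): 0.0, 4.0, 11.0, 21.0, 33.0, 26.0, 21.0, 17.0, 13.0, 11.0, 9.0, 7.0, 0.0 m³/s.
ΣQ_DR = 173.0 m³/s.
With Δt = 0.5 h = 1800 s, V = ΣQ_DR · Δt = 173.0 × 1800 = 3.11 × 10^5 m³.

V ≈ 3.11 × 10^5 m³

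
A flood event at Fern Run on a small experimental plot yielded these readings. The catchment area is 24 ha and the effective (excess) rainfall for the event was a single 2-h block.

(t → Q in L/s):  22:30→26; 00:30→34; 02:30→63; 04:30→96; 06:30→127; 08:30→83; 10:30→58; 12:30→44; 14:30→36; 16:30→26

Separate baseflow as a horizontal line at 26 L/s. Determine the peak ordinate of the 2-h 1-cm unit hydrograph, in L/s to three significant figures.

Direct runoff: 0.0, 8.0, 37.0, 70.0, 101.0, 57.0, 32.0, 18.0, 10.0, 0.0 L/s; ΣQ_DR = 333.0 L/s, peak = 101.0 L/s.
Runoff depth d = ΣQ_DR·Δt / A = 333.0 × 7200 / (24 ha) = 9.990 mm.
The 1-cm UH is the DRH scaled by (10 mm)/d, so U_p = 101.0 × 10/9.990 = 101 L/s.

U_p ≈ 101 L/s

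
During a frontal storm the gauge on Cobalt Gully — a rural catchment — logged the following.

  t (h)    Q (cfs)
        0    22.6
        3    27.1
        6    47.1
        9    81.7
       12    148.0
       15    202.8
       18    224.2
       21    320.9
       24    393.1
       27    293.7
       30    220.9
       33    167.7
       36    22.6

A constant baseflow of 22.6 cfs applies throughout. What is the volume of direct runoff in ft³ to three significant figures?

V ≈ 2.03 × 10^7 ft³

Direct-runoff ordinates (Q − Q_b): 0.0, 4.5, 24.5, 59.1, 125.4, 180.2, 201.6, 298.3, 370.5, 271.1, 198.3, 145.1, 0.0 cfs.
ΣQ_DR = 1879 cfs.
With Δt = 3 h = 10800 s, V = ΣQ_DR · Δt = 1879 × 10800 = 2.03 × 10^7 ft³.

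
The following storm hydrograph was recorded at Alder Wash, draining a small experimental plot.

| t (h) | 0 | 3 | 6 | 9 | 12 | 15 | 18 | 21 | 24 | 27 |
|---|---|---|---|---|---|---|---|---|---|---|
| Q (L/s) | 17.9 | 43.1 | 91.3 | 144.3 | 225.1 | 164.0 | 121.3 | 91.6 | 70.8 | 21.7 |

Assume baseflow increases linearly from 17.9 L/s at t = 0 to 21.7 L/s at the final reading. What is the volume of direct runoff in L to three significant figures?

V ≈ 8.57 × 10^6 L

Direct-runoff ordinates (Q − Q_b): 0.00, 24.78, 72.56, 125.13, 205.51, 143.99, 100.87, 70.74, 49.52, 0.00 L/s.
ΣQ_DR = 793.1 L/s.
With Δt = 3 h = 10800 s, V = ΣQ_DR · Δt = 793.1 × 10800 = 8.57 × 10^6 L.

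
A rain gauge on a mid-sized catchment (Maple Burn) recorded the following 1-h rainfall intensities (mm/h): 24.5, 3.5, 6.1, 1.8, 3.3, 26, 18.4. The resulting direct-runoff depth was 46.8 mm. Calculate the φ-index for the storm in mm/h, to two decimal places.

Only the 3 blocks with intensity above φ contribute runoff: 24.5, 26, 18.4 mm/h.
Σ(I−φ)·Δt = d  ⇒  (24.5+26+18.4 − 3φ)·1 = 46.8
φ = (68.90 − 46.8/1) / 3 = 7.37 mm/h.

φ ≈ 7.37 mm/h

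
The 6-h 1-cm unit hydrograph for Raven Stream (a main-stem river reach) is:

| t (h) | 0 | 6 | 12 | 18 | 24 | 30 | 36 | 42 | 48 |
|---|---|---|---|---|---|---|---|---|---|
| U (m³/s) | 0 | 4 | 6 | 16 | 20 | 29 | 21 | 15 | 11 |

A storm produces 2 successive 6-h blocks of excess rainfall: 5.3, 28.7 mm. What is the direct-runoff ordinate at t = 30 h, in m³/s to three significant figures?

Q ≈ 72.8 m³/s

By discrete convolution, Q_j = Σ (P_i / 10 mm) · U_{j−i}.
At t = 30 h (j=5): Q = (5.3/10)·29 + (28.7/10)·20 = 72.8 m³/s.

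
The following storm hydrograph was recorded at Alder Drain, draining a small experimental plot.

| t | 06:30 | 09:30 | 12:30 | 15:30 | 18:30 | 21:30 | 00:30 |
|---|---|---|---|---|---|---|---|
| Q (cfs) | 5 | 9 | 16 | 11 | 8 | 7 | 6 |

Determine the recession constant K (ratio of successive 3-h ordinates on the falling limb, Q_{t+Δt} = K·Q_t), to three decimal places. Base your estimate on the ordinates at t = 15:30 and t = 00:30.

K ≈ 0.817

Using the recession-limb readings at t = 15:30 and t = 00:30: Q falls from 11 to 6 cfs over 3 intervals.
K = (Q₂/Q₁)^(1/3) = (6/11)^(1/3) = 0.817.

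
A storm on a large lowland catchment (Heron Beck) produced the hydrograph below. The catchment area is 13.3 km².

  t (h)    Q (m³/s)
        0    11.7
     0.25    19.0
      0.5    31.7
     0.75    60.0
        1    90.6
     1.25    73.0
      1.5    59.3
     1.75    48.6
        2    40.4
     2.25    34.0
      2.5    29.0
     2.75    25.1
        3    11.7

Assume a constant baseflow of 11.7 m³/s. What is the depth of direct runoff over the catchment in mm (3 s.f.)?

Direct runoff: 0.0, 7.3, 20.0, 48.3, 78.9, 61.3, 47.6, 36.9, 28.7, 22.3, 17.3, 13.4, 0.0 m³/s; ΣQ_DR = 382.0 m³/s.
V = ΣQ_DR · Δt = 382.0 × 900 s = 3.438 × 10^5 m³.
Over A = 13.3 km², depth = V / A = 25.8 mm.

d ≈ 25.8 mm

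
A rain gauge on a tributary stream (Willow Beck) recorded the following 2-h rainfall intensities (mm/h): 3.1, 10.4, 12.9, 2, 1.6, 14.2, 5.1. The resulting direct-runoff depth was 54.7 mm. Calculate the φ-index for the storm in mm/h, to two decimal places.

Only the 4 blocks with intensity above φ contribute runoff: 10.4, 12.9, 14.2, 5.1 mm/h.
Σ(I−φ)·Δt = d  ⇒  (10.4+12.9+14.2+5.1 − 4φ)·2 = 54.7
φ = (42.60 − 54.7/2) / 4 = 3.81 mm/h.

φ ≈ 3.81 mm/h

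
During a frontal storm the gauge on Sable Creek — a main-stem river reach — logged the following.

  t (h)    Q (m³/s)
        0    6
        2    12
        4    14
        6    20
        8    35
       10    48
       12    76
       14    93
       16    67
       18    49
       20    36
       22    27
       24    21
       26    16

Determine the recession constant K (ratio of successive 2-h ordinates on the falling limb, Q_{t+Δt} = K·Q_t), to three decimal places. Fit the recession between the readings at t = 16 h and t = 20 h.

K ≈ 0.733

Using the recession-limb readings at t = 16 h and t = 20 h: Q falls from 67 to 36 m³/s over 2 intervals.
K = (Q₂/Q₁)^(1/2) = (36/67)^(1/2) = 0.733.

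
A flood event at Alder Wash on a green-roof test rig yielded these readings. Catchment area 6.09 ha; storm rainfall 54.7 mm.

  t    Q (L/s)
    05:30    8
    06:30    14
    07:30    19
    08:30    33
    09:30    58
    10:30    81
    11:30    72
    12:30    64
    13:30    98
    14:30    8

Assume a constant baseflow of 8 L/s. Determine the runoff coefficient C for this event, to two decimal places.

C ≈ 0.41

ΣQ_DR = 375.0 L/s; V = ΣQ_DR·Δt = 1.350 × 10^6 L.
Runoff depth d = V / A = 22.17 mm.
C = d / P = 22.17 / 54.7 = 0.41.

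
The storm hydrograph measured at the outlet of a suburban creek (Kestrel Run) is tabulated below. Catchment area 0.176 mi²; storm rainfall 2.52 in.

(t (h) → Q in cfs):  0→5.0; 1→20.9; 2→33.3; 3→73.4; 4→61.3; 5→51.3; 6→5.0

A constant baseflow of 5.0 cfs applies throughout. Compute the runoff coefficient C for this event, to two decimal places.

C ≈ 0.75

ΣQ_DR = 215.2 cfs; V = ΣQ_DR·Δt = 7.747 × 10^5 ft³.
Runoff depth d = V / A = 1.895 in.
C = d / P = 1.895 / 2.52 = 0.75.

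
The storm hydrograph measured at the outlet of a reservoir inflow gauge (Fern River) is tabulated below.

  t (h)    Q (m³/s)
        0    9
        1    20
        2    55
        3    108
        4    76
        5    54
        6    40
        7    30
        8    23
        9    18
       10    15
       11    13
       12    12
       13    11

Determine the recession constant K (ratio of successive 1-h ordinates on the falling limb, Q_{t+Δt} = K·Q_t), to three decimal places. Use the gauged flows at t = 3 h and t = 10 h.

K ≈ 0.754

Using the recession-limb readings at t = 3 h and t = 10 h: Q falls from 108 to 15 m³/s over 7 intervals.
K = (Q₂/Q₁)^(1/7) = (15/108)^(1/7) = 0.754.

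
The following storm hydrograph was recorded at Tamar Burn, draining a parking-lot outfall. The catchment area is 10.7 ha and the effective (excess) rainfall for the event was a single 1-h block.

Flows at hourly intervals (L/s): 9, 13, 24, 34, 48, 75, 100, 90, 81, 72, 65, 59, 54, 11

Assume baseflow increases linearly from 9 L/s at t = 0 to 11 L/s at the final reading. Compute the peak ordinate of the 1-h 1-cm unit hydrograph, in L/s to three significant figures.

U_p ≈ 45.0 L/s

Direct runoff: 0.00, 3.85, 14.69, 24.54, 38.38, 65.23, 90.08, 79.92, 70.77, 61.62, 54.46, 48.31, 43.15, 0.00 L/s; ΣQ_DR = 595.0 L/s, peak = 90.08 L/s.
Runoff depth d = ΣQ_DR·Δt / A = 595.0 × 3600 / (10.7 ha) = 20.02 mm.
The 1-cm UH is the DRH scaled by (10 mm)/d, so U_p = 90.08 × 10/20.02 = 45.0 L/s.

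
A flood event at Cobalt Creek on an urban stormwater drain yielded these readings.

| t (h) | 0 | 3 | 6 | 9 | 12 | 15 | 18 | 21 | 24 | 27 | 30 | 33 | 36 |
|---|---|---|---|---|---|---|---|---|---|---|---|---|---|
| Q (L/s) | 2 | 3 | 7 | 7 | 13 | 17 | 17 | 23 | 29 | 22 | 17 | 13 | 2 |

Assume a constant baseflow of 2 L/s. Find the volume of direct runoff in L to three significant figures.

V ≈ 1.58 × 10^6 L

Direct-runoff ordinates (Q − Q_b): 0.0, 1.0, 5.0, 5.0, 11.0, 15.0, 15.0, 21.0, 27.0, 20.0, 15.0, 11.0, 0.0 L/s.
ΣQ_DR = 146.0 L/s.
With Δt = 3 h = 10800 s, V = ΣQ_DR · Δt = 146.0 × 10800 = 1.58 × 10^6 L.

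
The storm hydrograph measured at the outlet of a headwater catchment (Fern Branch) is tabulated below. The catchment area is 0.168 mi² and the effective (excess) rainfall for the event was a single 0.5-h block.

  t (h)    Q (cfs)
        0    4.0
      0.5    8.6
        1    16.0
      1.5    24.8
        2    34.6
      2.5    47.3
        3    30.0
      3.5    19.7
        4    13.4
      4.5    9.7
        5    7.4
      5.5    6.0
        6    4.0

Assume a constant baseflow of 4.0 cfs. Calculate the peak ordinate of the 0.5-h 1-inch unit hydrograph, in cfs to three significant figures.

Direct runoff: 0.0, 4.6, 12.0, 20.8, 30.6, 43.3, 26.0, 15.7, 9.4, 5.7, 3.4, 2.0, 0.0 cfs; ΣQ_DR = 173.5 cfs, peak = 43.3 cfs.
Runoff depth d = ΣQ_DR·Δt / A = 173.5 × 1800 / (0.168 mi²) = 0.8002 in.
The 1-inch UH is the DRH scaled by (1 in)/d, so U_p = 43.3 × 1/0.8002 = 54.1 cfs.

U_p ≈ 54.1 cfs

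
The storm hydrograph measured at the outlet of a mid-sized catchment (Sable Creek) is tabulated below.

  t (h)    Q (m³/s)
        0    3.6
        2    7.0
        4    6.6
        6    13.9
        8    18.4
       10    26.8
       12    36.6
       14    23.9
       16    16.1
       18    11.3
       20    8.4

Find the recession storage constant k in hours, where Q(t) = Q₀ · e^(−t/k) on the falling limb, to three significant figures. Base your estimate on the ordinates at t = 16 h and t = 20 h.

On the falling limb, Q drops from 16.1 to 8.4 m³/s between t = 16 h and t = 20 h (Δt = 4 h).
k = −Δt / ln(Q₂/Q₁) = −4 / ln(8.4/16.1) = 6.15 h.

k ≈ 6.15 h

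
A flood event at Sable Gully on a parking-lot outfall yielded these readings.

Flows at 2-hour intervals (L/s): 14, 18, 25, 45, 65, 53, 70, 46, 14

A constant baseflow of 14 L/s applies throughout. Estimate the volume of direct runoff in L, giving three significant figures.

Direct-runoff ordinates (Q − Q_b): 0.0, 4.0, 11.0, 31.0, 51.0, 39.0, 56.0, 32.0, 0.0 L/s.
ΣQ_DR = 224.0 L/s.
With Δt = 2 h = 7200 s, V = ΣQ_DR · Δt = 224.0 × 7200 = 1.61 × 10^6 L.

V ≈ 1.61 × 10^6 L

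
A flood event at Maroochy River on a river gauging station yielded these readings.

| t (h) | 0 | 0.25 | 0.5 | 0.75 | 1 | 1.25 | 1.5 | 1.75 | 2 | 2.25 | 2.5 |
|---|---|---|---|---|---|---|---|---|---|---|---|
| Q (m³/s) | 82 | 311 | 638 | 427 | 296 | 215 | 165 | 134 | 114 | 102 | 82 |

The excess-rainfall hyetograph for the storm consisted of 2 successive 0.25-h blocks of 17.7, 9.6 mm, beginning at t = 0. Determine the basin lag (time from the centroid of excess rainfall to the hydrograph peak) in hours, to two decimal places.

Centroid of excess rainfall: t_c = Σ P_i·t̄_i / ΣP_i = 0.2129 h (block centres at 0.125, 0.375 h).
Hydrograph peak occurs at t = 0.5 h, so basin lag t_L = 0.5 − 0.2129 = 0.29 h.

t_L ≈ 0.29 h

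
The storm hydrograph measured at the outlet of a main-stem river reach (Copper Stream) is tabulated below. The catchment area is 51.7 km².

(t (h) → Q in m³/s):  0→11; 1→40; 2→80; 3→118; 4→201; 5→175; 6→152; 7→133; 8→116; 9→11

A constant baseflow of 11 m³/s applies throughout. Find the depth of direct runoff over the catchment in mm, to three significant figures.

d ≈ 64.5 mm

Direct runoff: 0.0, 29.0, 69.0, 107.0, 190.0, 164.0, 141.0, 122.0, 105.0, 0.0 m³/s; ΣQ_DR = 927.0 m³/s.
V = ΣQ_DR · Δt = 927.0 × 3600 s = 3.337 × 10^6 m³.
Over A = 51.7 km², depth = V / A = 64.5 mm.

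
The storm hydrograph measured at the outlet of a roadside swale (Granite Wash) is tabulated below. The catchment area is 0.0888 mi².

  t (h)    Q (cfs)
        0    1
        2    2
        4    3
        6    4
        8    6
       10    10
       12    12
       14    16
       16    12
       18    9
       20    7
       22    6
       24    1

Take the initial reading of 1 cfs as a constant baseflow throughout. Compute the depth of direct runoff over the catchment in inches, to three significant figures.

Direct runoff: 0.0, 1.0, 2.0, 3.0, 5.0, 9.0, 11.0, 15.0, 11.0, 8.0, 6.0, 5.0, 0.0 cfs; ΣQ_DR = 76.00 cfs.
V = ΣQ_DR · Δt = 76.00 × 7200 s = 5.472 × 10^5 ft³.
Over A = 0.0888 mi², depth = V / A = 2.65 in.

d ≈ 2.65 in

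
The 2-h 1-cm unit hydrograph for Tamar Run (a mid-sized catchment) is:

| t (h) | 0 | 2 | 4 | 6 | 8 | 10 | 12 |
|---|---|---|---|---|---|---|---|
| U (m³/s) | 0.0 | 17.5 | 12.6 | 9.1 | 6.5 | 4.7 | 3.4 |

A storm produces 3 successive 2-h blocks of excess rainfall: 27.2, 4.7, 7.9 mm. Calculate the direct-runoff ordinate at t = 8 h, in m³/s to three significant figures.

By discrete convolution, Q_j = Σ (P_i / 10 mm) · U_{j−i}.
At t = 8 h (j=4): Q = (27.2/10)·6.5 + (4.7/10)·9.1 + (7.9/10)·12.6 = 31.9 m³/s.

Q ≈ 31.9 m³/s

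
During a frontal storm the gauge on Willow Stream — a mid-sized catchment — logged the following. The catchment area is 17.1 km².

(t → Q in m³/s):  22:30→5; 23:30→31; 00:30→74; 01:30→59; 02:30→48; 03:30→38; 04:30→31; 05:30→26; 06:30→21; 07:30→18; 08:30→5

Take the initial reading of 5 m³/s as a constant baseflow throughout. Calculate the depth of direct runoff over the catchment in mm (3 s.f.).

Direct runoff: 0.0, 26.0, 69.0, 54.0, 43.0, 33.0, 26.0, 21.0, 16.0, 13.0, 0.0 m³/s; ΣQ_DR = 301.0 m³/s.
V = ΣQ_DR · Δt = 301.0 × 3600 s = 1.084 × 10^6 m³.
Over A = 17.1 km², depth = V / A = 63.4 mm.

d ≈ 63.4 mm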